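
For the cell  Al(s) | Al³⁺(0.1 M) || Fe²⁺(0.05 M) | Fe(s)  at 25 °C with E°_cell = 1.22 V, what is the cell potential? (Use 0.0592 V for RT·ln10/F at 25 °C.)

Balancing electrons gives n = 6; the reaction quotient is Q = [Al³⁺]^2/[Fe²⁺]^3 = 80.0.
At 25 °C, E = E° − (0.0592/n) log Q = 1.22 − (0.0592/6)(1.903) = 1.220 − 0.019 = 1.201 V.

1.20 V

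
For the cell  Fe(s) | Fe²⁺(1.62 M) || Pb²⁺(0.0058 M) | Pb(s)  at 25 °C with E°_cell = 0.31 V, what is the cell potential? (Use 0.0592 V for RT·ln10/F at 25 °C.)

0.238 V

Balancing electrons gives n = 2; the reaction quotient is Q = [Fe²⁺]/[Pb²⁺] = 279.
At 25 °C, E = E° − (0.0592/n) log Q = 0.31 − (0.0592/2)(2.446) = 0.310 − 0.072 = 0.238 V.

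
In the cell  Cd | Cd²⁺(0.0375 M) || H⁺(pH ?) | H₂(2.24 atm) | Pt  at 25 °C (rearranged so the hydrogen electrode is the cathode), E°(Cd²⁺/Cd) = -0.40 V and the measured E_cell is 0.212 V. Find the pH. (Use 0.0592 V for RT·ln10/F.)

pH = 3.71

E°_cell = 0.40 V and n = 2.
log Q = n(E° − E)/0.0592 = 2×(0.40 − 0.212)/0.0592 = 6.351.
With Q = [Cd²⁺]·P(H₂) / [H⁺]^2, solving for [H⁺] gives log[H⁺] = -3.714, so pH = 3.71.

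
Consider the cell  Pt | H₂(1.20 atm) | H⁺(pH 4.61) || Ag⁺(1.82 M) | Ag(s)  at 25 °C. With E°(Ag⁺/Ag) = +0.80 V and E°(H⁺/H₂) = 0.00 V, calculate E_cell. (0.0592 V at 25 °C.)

The Ag⁺/Ag couple is the cathode, so E°_cell = 0.80 V; n = 2.
[H⁺] = 10^(−4.61) = 2.5 × 10^-5 M, and Q = [H⁺]^2 / ([Ag⁺]^2·P(H₂)) = 1.52 × 10^-10.
E = E° − (0.0592/2) log Q = 0.80 − (0.0592/2)(-9.819) = 1.091 V.

1.09 V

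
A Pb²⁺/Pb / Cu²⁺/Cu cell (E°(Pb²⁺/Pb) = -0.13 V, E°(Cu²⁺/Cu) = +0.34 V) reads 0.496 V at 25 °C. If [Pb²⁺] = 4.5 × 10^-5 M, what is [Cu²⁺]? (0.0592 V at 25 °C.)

3.4 × 10^-4 M

From the Nernst equation, log Q = n(E° − E)/0.0592 = 2(0.47 − 0.496)/0.0592 = -0.878, so Q = 0.132.
With Q = [Pb²⁺]/[Cu²⁺] and the known concentrations, [Cu²⁺] in the denominator gives [Cu²⁺] = 3.4 × 10^-4 M.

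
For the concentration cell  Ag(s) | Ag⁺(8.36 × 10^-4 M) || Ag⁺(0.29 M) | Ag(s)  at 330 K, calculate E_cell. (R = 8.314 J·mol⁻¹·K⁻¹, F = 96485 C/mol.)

Both half-cells are Ag⁺/Ag, so E°_cell = 0. The concentrated side is the cathode; the cell reaction moves Ag⁺ from high to low concentration with n = 1.
Q = [Ag⁺]_dilute/[Ag⁺]_conc = 8.36 × 10^-4/0.29 = 0.00288.
E = 0 − (RT/nF) ln Q = −((8.314×330)/(1×96485))(-5.849) = 0.1663 V.

0.17 V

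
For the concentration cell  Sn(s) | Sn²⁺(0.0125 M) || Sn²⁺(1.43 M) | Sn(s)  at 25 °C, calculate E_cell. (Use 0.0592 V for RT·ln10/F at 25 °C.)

Both half-cells are Sn²⁺/Sn, so E°_cell = 0. The concentrated side is the cathode; the cell reaction moves Sn²⁺ from high to low concentration with n = 2.
Q = [Sn²⁺]_dilute/[Sn²⁺]_conc = 0.0125/1.43 = 0.00874.
E = 0 − (0.0592/2) log Q = −(0.0592/2)(-2.058) = 0.0609 V.

0.061 V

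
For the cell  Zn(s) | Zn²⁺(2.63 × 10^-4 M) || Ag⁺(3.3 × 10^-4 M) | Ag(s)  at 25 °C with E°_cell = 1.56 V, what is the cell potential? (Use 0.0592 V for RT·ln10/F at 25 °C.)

1.46 V

Balancing electrons gives n = 2; the reaction quotient is Q = [Zn²⁺]/[Ag⁺]^2 = 2420.
At 25 °C, E = E° − (0.0592/n) log Q = 1.56 − (0.0592/2)(3.383) = 1.560 − 0.100 = 1.460 V.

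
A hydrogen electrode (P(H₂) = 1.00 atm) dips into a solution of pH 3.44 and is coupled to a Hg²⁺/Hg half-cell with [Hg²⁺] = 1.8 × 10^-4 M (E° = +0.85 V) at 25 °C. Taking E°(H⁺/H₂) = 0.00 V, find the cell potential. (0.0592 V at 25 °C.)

The Hg²⁺/Hg couple is the cathode, so E°_cell = 0.85 V; n = 2.
[H⁺] = 10^(−3.44) = 3.6 × 10^-4 M, and Q = [H⁺]^2 / ([Hg²⁺]·P(H₂)) = 7.32 × 10^-4.
E = E° − (0.0592/2) log Q = 0.85 − (0.0592/2)(-3.135) = 0.943 V.

0.94 V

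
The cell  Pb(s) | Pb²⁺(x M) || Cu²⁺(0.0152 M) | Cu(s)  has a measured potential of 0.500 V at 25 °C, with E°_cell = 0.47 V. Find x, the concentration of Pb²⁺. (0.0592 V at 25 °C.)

From the Nernst equation, log Q = n(E° − E)/0.0592 = 2(0.47 − 0.500)/0.0592 = -1.014, so Q = 0.0969.
With Q = [Pb²⁺]/[Cu²⁺] and the known concentrations, [Pb²⁺] in the numerator gives [Pb²⁺] = 0.0015 M.

0.0015 M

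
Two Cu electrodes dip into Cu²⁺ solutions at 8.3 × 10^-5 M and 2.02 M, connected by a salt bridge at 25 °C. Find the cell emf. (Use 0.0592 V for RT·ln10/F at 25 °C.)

Both half-cells are Cu²⁺/Cu, so E°_cell = 0. The concentrated side is the cathode; the cell reaction moves Cu²⁺ from high to low concentration with n = 2.
Q = [Cu²⁺]_dilute/[Cu²⁺]_conc = 8.3 × 10^-5/2.02 = 4.11 × 10^-5.
E = 0 − (0.0592/2) log Q = −(0.0592/2)(-4.386) = 0.1298 V.

0.13 V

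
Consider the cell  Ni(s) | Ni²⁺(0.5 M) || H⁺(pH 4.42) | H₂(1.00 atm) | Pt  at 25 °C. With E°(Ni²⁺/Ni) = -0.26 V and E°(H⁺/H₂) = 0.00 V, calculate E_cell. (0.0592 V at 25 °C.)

The hydrogen couple is the cathode, so E°_cell = 0.26 V; n = 2.
[H⁺] = 10^(−4.42) = 3.8 × 10^-5 M, and Q = [Ni²⁺]·P(H₂) / [H⁺]^2 = 3.46 × 10^8.
E = E° − (0.0592/2) log Q = 0.26 − (0.0592/2)(8.539) = 0.007 V.

0.007 V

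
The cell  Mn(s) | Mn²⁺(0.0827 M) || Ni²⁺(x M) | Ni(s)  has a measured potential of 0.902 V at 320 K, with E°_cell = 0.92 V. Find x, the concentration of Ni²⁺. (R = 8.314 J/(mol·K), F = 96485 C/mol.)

From the Nernst equation, ln Q = nF(E° − E)/RT = 2×96485×(0.92 − 0.902)/(8.314×320) = 1.306, so Q = 3.69.
With Q = [Mn²⁺]/[Ni²⁺] and the known concentrations, [Ni²⁺] in the denominator gives [Ni²⁺] = 0.022 M.

0.022 M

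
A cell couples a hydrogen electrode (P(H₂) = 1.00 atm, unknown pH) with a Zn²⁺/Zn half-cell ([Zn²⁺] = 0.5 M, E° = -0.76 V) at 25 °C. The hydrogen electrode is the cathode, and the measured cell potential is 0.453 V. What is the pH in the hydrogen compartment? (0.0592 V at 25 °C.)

pH = 5.34

E°_cell = 0.76 V and n = 2.
log Q = n(E° − E)/0.0592 = 2×(0.76 − 0.453)/0.0592 = 10.372.
With Q = [Zn²⁺]·P(H₂) / [H⁺]^2, solving for [H⁺] gives log[H⁺] = -5.336, so pH = 5.34.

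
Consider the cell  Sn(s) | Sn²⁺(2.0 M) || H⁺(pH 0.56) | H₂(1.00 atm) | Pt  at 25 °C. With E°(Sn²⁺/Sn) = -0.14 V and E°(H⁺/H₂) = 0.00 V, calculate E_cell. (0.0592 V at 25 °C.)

0.098 V

The hydrogen couple is the cathode, so E°_cell = 0.14 V; n = 2.
[H⁺] = 10^(−0.56) = 0.28 M, and Q = [Sn²⁺]·P(H₂) / [H⁺]^2 = 26.4.
E = E° − (0.0592/2) log Q = 0.14 − (0.0592/2)(1.421) = 0.098 V.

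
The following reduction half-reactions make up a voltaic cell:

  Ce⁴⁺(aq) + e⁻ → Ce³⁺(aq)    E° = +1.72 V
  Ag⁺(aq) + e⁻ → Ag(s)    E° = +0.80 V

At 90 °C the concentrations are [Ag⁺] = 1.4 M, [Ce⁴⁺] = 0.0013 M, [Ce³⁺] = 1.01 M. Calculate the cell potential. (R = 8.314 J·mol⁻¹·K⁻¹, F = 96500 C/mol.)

The Ce⁴⁺/Ce³⁺ couple has the higher reduction potential and acts as the cathode, so E°_cell = +1.72 − (+0.80) = 0.92 V.
Balancing electrons gives n = 1; the reaction quotient is Q = [Ag⁺]·[Ce³⁺]/[Ce⁴⁺] = 1090.
E = E° − (RT/nF) ln Q = 0.92 − (8.314×363)/(1×96500) × (6.992) = 0.920 − 0.219 = 0.701 V.

0.701 V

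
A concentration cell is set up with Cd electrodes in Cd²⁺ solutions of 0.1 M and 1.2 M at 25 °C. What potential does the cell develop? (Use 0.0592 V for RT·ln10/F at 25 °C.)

0.032 V

Both half-cells are Cd²⁺/Cd, so E°_cell = 0. The concentrated side is the cathode; the cell reaction moves Cd²⁺ from high to low concentration with n = 2.
Q = [Cd²⁺]_dilute/[Cd²⁺]_conc = 0.1/1.2 = 0.0833.
E = 0 − (0.0592/2) log Q = −(0.0592/2)(-1.079) = 0.0319 V.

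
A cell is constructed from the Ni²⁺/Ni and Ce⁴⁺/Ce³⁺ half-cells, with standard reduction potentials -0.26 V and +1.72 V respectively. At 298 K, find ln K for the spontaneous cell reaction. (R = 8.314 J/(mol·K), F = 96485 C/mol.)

E°_cell = +1.72 − (-0.26) = 1.98 V, with n = 2 electrons transferred.
At equilibrium E = 0, so the Nernst equation gives ln K = nFE°/RT = (2)(96485)(1.98)/((8.314)(298)) = 154.22.

ln K = 154.2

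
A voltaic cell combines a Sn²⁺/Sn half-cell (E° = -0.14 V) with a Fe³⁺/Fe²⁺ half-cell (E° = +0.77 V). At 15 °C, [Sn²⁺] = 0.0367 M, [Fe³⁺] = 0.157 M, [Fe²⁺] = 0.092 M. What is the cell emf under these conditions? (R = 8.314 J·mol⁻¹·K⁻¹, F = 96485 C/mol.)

0.964 V

The Fe³⁺/Fe²⁺ couple has the higher reduction potential and acts as the cathode, so E°_cell = +0.77 − (-0.14) = 0.91 V.
Balancing electrons gives n = 2; the reaction quotient is Q = [Sn²⁺]·[Fe²⁺]^2/[Fe³⁺]^2 = 0.0126.
E = E° − (RT/nF) ln Q = 0.91 − (8.314×288)/(2×96485) × (-4.374) = 0.910 + 0.054 = 0.964 V.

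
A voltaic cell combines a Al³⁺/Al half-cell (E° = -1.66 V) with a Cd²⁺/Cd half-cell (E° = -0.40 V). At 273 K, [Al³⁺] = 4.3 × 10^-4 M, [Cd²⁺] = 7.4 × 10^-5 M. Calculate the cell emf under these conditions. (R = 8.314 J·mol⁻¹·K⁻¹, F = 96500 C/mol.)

1.21 V

The Cd²⁺/Cd couple has the higher reduction potential and acts as the cathode, so E°_cell = -0.40 − (-1.66) = 1.26 V.
Balancing electrons gives n = 6; the reaction quotient is Q = [Al³⁺]^2/[Cd²⁺]^3 = 4.56 × 10^5.
E = E° − (RT/nF) ln Q = 1.26 − (8.314×273)/(6×96500) × (13.031) = 1.260 − 0.051 = 1.209 V.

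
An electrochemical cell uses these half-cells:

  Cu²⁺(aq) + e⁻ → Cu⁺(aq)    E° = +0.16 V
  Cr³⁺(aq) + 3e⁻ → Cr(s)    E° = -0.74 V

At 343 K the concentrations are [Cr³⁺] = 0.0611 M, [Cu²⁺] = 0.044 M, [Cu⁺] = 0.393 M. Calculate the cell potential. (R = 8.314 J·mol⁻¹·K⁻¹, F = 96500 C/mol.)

0.863 V

The Cu²⁺/Cu⁺ couple has the higher reduction potential and acts as the cathode, so E°_cell = +0.16 − (-0.74) = 0.90 V.
Balancing electrons gives n = 3; the reaction quotient is Q = [Cr³⁺]·[Cu⁺]^3/[Cu²⁺]^3 = 43.5.
E = E° − (RT/nF) ln Q = 0.90 − (8.314×343)/(3×96500) × (3.774) = 0.900 − 0.037 = 0.863 V.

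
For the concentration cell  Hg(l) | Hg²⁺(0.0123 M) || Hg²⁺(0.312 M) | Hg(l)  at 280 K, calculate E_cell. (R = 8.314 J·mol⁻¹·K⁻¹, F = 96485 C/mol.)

0.039 V

Both half-cells are Hg²⁺/Hg, so E°_cell = 0. The concentrated side is the cathode; the cell reaction moves Hg²⁺ from high to low concentration with n = 2.
Q = [Hg²⁺]_dilute/[Hg²⁺]_conc = 0.0123/0.312 = 0.0394.
E = 0 − (RT/nF) ln Q = −((8.314×280)/(2×96485))(-3.233) = 0.0390 V.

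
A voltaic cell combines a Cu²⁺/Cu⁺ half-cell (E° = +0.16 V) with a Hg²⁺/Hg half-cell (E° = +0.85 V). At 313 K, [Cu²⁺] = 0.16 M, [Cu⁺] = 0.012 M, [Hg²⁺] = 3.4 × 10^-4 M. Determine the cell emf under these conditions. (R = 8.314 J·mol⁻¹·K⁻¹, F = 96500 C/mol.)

0.512 V

The Hg²⁺/Hg couple has the higher reduction potential and acts as the cathode, so E°_cell = +0.85 − (+0.16) = 0.69 V.
Balancing electrons gives n = 2; the reaction quotient is Q = [Cu²⁺]^2/([Cu⁺]^2·[Hg²⁺]) = 5.23 × 10^5.
E = E° − (RT/nF) ln Q = 0.69 − (8.314×313)/(2×96500) × (13.167) = 0.690 − 0.178 = 0.512 V.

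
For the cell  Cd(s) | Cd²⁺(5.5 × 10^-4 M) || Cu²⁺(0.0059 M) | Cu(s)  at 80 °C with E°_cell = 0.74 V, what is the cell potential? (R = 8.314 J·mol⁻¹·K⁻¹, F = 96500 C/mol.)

0.776 V

Balancing electrons gives n = 2; the reaction quotient is Q = [Cd²⁺]/[Cu²⁺] = 0.0932.
E = E° − (RT/nF) ln Q = 0.74 − (8.314×353)/(2×96500) × (-2.373) = 0.740 + 0.036 = 0.776 V.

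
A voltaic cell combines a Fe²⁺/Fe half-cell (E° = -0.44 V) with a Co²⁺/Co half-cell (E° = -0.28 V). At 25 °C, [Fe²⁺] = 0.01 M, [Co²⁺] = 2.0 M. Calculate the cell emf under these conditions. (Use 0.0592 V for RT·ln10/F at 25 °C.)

0.228 V

The Co²⁺/Co couple has the higher reduction potential and acts as the cathode, so E°_cell = -0.28 − (-0.44) = 0.16 V.
Balancing electrons gives n = 2; the reaction quotient is Q = [Fe²⁺]/[Co²⁺] = 0.00500.
At 25 °C, E = E° − (0.0592/n) log Q = 0.16 − (0.0592/2)(-2.301) = 0.160 + 0.068 = 0.228 V.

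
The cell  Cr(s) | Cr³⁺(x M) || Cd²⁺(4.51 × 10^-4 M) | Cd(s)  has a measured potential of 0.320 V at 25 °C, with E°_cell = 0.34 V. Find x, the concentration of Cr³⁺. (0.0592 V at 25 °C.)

From the Nernst equation, log Q = n(E° − E)/0.0592 = 6(0.34 − 0.320)/0.0592 = 2.027, so Q = 106.
With Q = [Cr³⁺]^2/[Cd²⁺]^3 and the known concentrations, [Cr³⁺]^2 in the numerator gives [Cr³⁺] = 9.9 × 10^-5 M.

9.9 × 10^-5 M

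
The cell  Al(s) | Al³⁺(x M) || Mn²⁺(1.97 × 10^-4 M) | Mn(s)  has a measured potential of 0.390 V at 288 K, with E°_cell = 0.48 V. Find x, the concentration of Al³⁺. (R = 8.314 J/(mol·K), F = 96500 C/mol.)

0.15 M

From the Nernst equation, ln Q = nF(E° − E)/RT = 6×96500×(0.48 − 0.390)/(8.314×288) = 21.763, so Q = 2.83 × 10^9.
With Q = [Al³⁺]^2/[Mn²⁺]^3 and the known concentrations, [Al³⁺]^2 in the numerator gives [Al³⁺] = 0.15 M.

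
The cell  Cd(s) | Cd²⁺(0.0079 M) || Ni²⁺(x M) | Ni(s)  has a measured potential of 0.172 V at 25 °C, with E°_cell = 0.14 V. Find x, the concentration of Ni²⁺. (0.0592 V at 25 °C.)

0.095 M

From the Nernst equation, log Q = n(E° − E)/0.0592 = 2(0.14 − 0.172)/0.0592 = -1.081, so Q = 0.0830.
With Q = [Cd²⁺]/[Ni²⁺] and the known concentrations, [Ni²⁺] in the denominator gives [Ni²⁺] = 0.095 M.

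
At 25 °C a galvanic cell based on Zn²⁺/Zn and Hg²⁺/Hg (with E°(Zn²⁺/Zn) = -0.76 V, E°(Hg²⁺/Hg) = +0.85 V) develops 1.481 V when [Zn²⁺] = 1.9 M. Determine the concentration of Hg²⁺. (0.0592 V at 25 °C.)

8.3 × 10^-5 M

From the Nernst equation, log Q = n(E° − E)/0.0592 = 2(1.61 − 1.481)/0.0592 = 4.358, so Q = 2.28 × 10^4.
With Q = [Zn²⁺]/[Hg²⁺] and the known concentrations, [Hg²⁺] in the denominator gives [Hg²⁺] = 8.3 × 10^-5 M.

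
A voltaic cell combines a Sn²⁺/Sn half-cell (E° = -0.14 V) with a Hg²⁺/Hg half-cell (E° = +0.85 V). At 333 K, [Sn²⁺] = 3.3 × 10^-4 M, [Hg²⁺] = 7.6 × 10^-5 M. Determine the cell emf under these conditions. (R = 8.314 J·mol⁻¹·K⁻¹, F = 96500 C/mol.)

0.969 V

The Hg²⁺/Hg couple has the higher reduction potential and acts as the cathode, so E°_cell = +0.85 − (-0.14) = 0.99 V.
Balancing electrons gives n = 2; the reaction quotient is Q = [Sn²⁺]/[Hg²⁺] = 4.34.
E = E° − (RT/nF) ln Q = 0.99 − (8.314×333)/(2×96500) × (1.468) = 0.990 − 0.021 = 0.969 V.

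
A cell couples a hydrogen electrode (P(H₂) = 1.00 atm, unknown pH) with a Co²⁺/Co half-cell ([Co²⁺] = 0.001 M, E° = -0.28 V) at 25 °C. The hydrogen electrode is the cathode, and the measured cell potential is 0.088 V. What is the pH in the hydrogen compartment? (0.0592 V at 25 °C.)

E°_cell = 0.28 V and n = 2.
log Q = n(E° − E)/0.0592 = 2×(0.28 − 0.088)/0.0592 = 6.486.
With Q = [Co²⁺]·P(H₂) / [H⁺]^2, solving for [H⁺] gives log[H⁺] = -4.743, so pH = 4.74.

pH = 4.74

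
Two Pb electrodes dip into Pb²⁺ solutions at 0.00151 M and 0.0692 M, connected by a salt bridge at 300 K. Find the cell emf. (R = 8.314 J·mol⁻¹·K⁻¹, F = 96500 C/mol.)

0.049 V

Both half-cells are Pb²⁺/Pb, so E°_cell = 0. The concentrated side is the cathode; the cell reaction moves Pb²⁺ from high to low concentration with n = 2.
Q = [Pb²⁺]_dilute/[Pb²⁺]_conc = 0.00151/0.0692 = 0.0218.
E = 0 − (RT/nF) ln Q = −((8.314×300)/(2×96500))(-3.825) = 0.0494 V.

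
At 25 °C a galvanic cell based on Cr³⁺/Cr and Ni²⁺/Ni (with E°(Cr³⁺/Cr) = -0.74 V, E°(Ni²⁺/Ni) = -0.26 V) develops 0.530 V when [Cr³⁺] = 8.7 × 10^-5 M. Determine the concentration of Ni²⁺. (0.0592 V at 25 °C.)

0.096 M

From the Nernst equation, log Q = n(E° − E)/0.0592 = 6(0.48 − 0.530)/0.0592 = -5.068, so Q = 8.56 × 10^-6.
With Q = [Cr³⁺]^2/[Ni²⁺]^3 and the known concentrations, [Ni²⁺]^3 in the denominator gives [Ni²⁺] = 0.096 M.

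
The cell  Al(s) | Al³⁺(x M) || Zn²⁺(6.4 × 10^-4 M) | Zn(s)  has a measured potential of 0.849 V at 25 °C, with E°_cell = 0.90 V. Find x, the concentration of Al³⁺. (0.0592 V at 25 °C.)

From the Nernst equation, log Q = n(E° − E)/0.0592 = 6(0.90 − 0.849)/0.0592 = 5.169, so Q = 1.48 × 10^5.
With Q = [Al³⁺]^2/[Zn²⁺]^3 and the known concentrations, [Al³⁺]^2 in the numerator gives [Al³⁺] = 0.0062 M.

0.0062 M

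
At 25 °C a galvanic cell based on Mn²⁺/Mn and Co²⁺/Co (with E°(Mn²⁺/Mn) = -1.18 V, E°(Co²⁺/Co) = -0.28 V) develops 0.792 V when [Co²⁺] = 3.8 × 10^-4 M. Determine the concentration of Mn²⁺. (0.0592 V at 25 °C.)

1.7 M

From the Nernst equation, log Q = n(E° − E)/0.0592 = 2(0.90 − 0.792)/0.0592 = 3.649, so Q = 4450.
With Q = [Mn²⁺]/[Co²⁺] and the known concentrations, [Mn²⁺] in the numerator gives [Mn²⁺] = 1.7 M.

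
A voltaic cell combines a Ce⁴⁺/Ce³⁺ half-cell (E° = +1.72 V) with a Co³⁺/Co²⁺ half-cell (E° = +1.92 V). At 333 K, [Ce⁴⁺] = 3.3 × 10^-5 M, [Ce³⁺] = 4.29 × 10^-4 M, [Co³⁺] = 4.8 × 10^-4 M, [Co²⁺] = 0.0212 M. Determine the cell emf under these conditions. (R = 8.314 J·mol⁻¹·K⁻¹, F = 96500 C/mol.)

The Co³⁺/Co²⁺ couple has the higher reduction potential and acts as the cathode, so E°_cell = +1.92 − (+1.72) = 0.20 V.
Balancing electrons gives n = 1; the reaction quotient is Q = [Ce⁴⁺]·[Co²⁺]/([Ce³⁺]·[Co³⁺]) = 3.40.
E = E° − (RT/nF) ln Q = 0.20 − (8.314×333)/(1×96500) × (1.223) = 0.200 − 0.035 = 0.165 V.

0.165 V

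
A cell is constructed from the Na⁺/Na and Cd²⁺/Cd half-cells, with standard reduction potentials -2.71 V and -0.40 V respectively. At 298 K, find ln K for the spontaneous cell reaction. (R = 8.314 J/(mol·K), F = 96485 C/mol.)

ln K = 179.9

E°_cell = -0.40 − (-2.71) = 2.31 V, with n = 2 electrons transferred.
At equilibrium E = 0, so the Nernst equation gives ln K = nFE°/RT = (2)(96485)(2.31)/((8.314)(298)) = 179.92.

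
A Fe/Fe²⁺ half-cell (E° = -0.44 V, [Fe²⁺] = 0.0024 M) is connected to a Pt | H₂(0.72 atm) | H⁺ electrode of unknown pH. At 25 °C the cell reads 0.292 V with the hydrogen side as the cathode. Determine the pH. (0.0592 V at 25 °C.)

pH = 3.88

E°_cell = 0.44 V and n = 2.
log Q = n(E° − E)/0.0592 = 2×(0.44 − 0.292)/0.0592 = 5.000.
With Q = [Fe²⁺]·P(H₂) / [H⁺]^2, solving for [H⁺] gives log[H⁺] = -3.881, so pH = 3.88.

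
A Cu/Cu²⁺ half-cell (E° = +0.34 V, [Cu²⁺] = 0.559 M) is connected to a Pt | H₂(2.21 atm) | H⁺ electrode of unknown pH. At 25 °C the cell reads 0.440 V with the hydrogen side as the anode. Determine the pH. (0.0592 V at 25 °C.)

pH = 1.64

E°_cell = 0.34 V and n = 2.
log Q = n(E° − E)/0.0592 = 2×(0.34 − 0.440)/0.0592 = -3.378.
With Q = [H⁺]^2 / ([Cu²⁺]·P(H₂)), solving for [H⁺] gives log[H⁺] = -1.643, so pH = 1.64.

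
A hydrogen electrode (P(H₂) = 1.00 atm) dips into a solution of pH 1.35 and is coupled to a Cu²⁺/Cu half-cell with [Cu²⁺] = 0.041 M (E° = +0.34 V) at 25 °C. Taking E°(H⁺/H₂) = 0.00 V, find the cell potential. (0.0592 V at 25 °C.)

The Cu²⁺/Cu couple is the cathode, so E°_cell = 0.34 V; n = 2.
[H⁺] = 10^(−1.35) = 0.045 M, and Q = [H⁺]^2 / ([Cu²⁺]·P(H₂)) = 0.0487.
E = E° − (0.0592/2) log Q = 0.34 − (0.0592/2)(-1.313) = 0.379 V.

0.38 V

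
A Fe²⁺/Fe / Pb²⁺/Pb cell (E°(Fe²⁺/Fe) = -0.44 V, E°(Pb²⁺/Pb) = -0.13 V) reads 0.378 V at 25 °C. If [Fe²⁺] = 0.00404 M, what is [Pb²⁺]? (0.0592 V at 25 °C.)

0.8 M

From the Nernst equation, log Q = n(E° − E)/0.0592 = 2(0.31 − 0.378)/0.0592 = -2.297, so Q = 0.00504.
With Q = [Fe²⁺]/[Pb²⁺] and the known concentrations, [Pb²⁺] in the denominator gives [Pb²⁺] = 0.8 M.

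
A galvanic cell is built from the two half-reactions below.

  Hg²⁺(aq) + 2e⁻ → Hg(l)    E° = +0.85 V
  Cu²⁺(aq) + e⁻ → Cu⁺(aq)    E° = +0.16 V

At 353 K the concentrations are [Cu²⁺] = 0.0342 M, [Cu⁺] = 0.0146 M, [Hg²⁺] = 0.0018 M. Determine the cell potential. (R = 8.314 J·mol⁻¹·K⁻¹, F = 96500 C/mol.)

The Hg²⁺/Hg couple has the higher reduction potential and acts as the cathode, so E°_cell = +0.85 − (+0.16) = 0.69 V.
Balancing electrons gives n = 2; the reaction quotient is Q = [Cu²⁺]^2/([Cu⁺]^2·[Hg²⁺]) = 3050.
E = E° − (RT/nF) ln Q = 0.69 − (8.314×353)/(2×96500) × (8.022) = 0.690 − 0.122 = 0.568 V.

0.568 V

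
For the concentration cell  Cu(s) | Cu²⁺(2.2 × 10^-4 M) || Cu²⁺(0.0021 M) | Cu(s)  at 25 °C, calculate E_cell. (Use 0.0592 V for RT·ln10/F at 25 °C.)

0.029 V

Both half-cells are Cu²⁺/Cu, so E°_cell = 0. The concentrated side is the cathode; the cell reaction moves Cu²⁺ from high to low concentration with n = 2.
Q = [Cu²⁺]_dilute/[Cu²⁺]_conc = 2.2 × 10^-4/0.0021 = 0.105.
E = 0 − (0.0592/2) log Q = −(0.0592/2)(-0.980) = 0.0290 V.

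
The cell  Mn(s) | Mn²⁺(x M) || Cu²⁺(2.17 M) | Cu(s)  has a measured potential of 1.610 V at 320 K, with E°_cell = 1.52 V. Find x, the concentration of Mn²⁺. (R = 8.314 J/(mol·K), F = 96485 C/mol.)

0.0032 M

From the Nernst equation, ln Q = nF(E° − E)/RT = 2×96485×(1.52 − 1.610)/(8.314×320) = -6.528, so Q = 0.00146.
With Q = [Mn²⁺]/[Cu²⁺] and the known concentrations, [Mn²⁺] in the numerator gives [Mn²⁺] = 0.0032 M.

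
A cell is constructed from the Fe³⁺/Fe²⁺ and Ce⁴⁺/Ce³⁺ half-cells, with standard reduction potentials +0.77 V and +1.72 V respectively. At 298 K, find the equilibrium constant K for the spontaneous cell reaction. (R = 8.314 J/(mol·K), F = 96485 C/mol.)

1.2 × 10^16

E°_cell = +1.72 − (+0.77) = 0.95 V, with n = 1 electron transferred.
At equilibrium E = 0, so the Nernst equation gives ln K = nFE°/RT = (1)(96485)(0.95)/((8.314)(298)) = 37.00.
K = e^37.00 = 1.2 × 10^16.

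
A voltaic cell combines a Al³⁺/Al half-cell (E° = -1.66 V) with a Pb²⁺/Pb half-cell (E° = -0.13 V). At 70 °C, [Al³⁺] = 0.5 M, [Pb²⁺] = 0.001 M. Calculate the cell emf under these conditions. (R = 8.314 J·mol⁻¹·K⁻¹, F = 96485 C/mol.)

The Pb²⁺/Pb couple has the higher reduction potential and acts as the cathode, so E°_cell = -0.13 − (-1.66) = 1.53 V.
Balancing electrons gives n = 6; the reaction quotient is Q = [Al³⁺]^2/[Pb²⁺]^3 = 2.5 × 10^8.
E = E° − (RT/nF) ln Q = 1.53 − (8.314×343)/(6×96485) × (19.337) = 1.530 − 0.095 = 1.435 V.

1.43 V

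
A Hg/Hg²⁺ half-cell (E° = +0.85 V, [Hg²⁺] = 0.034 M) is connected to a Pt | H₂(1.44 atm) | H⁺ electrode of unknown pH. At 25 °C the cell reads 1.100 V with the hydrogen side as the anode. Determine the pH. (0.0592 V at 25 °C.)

pH = 4.88

E°_cell = 0.85 V and n = 2.
log Q = n(E° − E)/0.0592 = 2×(0.85 − 1.100)/0.0592 = -8.446.
With Q = [H⁺]^2 / ([Hg²⁺]·P(H₂)), solving for [H⁺] gives log[H⁺] = -4.878, so pH = 4.88.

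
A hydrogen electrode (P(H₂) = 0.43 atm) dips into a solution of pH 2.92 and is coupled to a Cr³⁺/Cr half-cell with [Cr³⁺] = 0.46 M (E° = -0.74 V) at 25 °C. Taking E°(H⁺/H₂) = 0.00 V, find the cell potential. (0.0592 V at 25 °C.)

The hydrogen couple is the cathode, so E°_cell = 0.74 V; n = 6.
[H⁺] = 10^(−2.92) = 0.0012 M, and Q = [Cr³⁺]^2·P(H₂)^3 / [H⁺]^6 = 5.57 × 10^15.
E = E° − (0.0592/6) log Q = 0.74 − (0.0592/6)(15.746) = 0.585 V.

0.58 V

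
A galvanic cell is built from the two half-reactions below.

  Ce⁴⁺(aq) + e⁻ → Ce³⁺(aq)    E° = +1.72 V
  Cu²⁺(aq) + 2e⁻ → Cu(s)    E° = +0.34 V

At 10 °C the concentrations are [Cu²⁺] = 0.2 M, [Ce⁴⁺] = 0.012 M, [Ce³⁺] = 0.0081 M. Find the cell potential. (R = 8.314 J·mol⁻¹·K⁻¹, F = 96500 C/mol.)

1.41 V

The Ce⁴⁺/Ce³⁺ couple has the higher reduction potential and acts as the cathode, so E°_cell = +1.72 − (+0.34) = 1.38 V.
Balancing electrons gives n = 2; the reaction quotient is Q = [Cu²⁺]·[Ce³⁺]^2/[Ce⁴⁺]^2 = 0.0911.
E = E° − (RT/nF) ln Q = 1.38 − (8.314×283)/(2×96500) × (-2.396) = 1.380 + 0.029 = 1.409 V.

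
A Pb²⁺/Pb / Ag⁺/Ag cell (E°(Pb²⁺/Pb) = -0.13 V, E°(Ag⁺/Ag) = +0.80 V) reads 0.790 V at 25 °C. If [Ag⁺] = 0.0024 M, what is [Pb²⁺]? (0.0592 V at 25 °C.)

0.31 M

From the Nernst equation, log Q = n(E° − E)/0.0592 = 2(0.93 − 0.790)/0.0592 = 4.730, so Q = 5.37 × 10^4.
With Q = [Pb²⁺]/[Ag⁺]^2 and the known concentrations, [Pb²⁺] in the numerator gives [Pb²⁺] = 0.31 M.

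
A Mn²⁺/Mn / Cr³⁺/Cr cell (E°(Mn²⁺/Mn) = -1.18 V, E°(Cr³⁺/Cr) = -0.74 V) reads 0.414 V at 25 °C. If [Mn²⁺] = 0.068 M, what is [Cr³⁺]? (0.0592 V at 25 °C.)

8.5 × 10^-4 M

From the Nernst equation, log Q = n(E° − E)/0.0592 = 6(0.44 − 0.414)/0.0592 = 2.635, so Q = 432.
With Q = [Mn²⁺]^3/[Cr³⁺]^2 and the known concentrations, [Cr³⁺]^2 in the denominator gives [Cr³⁺] = 8.5 × 10^-4 M.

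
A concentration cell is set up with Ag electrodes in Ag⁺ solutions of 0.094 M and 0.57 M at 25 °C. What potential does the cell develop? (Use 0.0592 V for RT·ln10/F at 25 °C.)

0.046 V

Both half-cells are Ag⁺/Ag, so E°_cell = 0. The concentrated side is the cathode; the cell reaction moves Ag⁺ from high to low concentration with n = 1.
Q = [Ag⁺]_dilute/[Ag⁺]_conc = 0.094/0.57 = 0.165.
E = 0 − (0.0592/1) log Q = −(0.0592/1)(-0.783) = 0.0464 V.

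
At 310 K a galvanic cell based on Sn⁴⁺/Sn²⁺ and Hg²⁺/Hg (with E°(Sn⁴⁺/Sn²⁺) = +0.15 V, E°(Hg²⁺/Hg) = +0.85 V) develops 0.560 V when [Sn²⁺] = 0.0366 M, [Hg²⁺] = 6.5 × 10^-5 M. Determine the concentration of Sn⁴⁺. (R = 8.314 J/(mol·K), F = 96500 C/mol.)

0.085 M

From the Nernst equation, ln Q = nF(E° − E)/RT = 2×96500×(0.70 − 0.560)/(8.314×310) = 10.484, so Q = 3.57 × 10^4.
With Q = [Sn⁴⁺]/([Sn²⁺]·[Hg²⁺]) and the known concentrations, [Sn⁴⁺] in the numerator gives [Sn⁴⁺] = 0.085 M.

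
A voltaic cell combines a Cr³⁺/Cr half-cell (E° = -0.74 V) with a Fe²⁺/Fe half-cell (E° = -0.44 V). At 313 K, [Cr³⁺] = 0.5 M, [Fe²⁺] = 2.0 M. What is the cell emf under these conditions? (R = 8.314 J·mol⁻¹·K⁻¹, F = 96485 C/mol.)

The Fe²⁺/Fe couple has the higher reduction potential and acts as the cathode, so E°_cell = -0.44 − (-0.74) = 0.30 V.
Balancing electrons gives n = 6; the reaction quotient is Q = [Cr³⁺]^2/[Fe²⁺]^3 = 0.0312.
E = E° − (RT/nF) ln Q = 0.30 − (8.314×313)/(6×96485) × (-3.466) = 0.300 + 0.016 = 0.316 V.

0.316 V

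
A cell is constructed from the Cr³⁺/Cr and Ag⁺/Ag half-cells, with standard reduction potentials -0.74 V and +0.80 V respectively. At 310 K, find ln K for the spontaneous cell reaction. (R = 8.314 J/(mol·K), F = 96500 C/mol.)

E°_cell = +0.80 − (-0.74) = 1.54 V, with n = 3 electrons transferred.
At equilibrium E = 0, so the Nernst equation gives ln K = nFE°/RT = (3)(96500)(1.54)/((8.314)(310)) = 172.98.

ln K = 173.0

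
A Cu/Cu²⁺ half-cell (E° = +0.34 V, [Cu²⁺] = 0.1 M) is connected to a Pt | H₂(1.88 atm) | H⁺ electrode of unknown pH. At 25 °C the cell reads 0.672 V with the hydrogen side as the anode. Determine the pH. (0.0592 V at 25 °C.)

E°_cell = 0.34 V and n = 2.
log Q = n(E° − E)/0.0592 = 2×(0.34 − 0.672)/0.0592 = -11.216.
With Q = [H⁺]^2 / ([Cu²⁺]·P(H₂)), solving for [H⁺] gives log[H⁺] = -5.971, so pH = 5.97.

pH = 5.97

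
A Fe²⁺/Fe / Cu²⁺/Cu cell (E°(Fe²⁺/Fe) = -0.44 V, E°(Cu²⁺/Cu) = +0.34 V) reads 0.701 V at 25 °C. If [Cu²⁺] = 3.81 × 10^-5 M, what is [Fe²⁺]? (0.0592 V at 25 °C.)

From the Nernst equation, log Q = n(E° − E)/0.0592 = 2(0.78 − 0.701)/0.0592 = 2.669, so Q = 467.
With Q = [Fe²⁺]/[Cu²⁺] and the known concentrations, [Fe²⁺] in the numerator gives [Fe²⁺] = 0.018 M.

0.018 M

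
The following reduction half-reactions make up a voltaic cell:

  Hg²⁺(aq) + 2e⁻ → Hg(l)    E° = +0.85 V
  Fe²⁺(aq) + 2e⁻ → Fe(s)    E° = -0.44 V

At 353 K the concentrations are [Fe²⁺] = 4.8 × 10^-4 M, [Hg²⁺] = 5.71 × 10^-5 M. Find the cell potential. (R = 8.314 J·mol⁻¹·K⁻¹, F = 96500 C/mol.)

1.26 V

The Hg²⁺/Hg couple has the higher reduction potential and acts as the cathode, so E°_cell = +0.85 − (-0.44) = 1.29 V.
Balancing electrons gives n = 2; the reaction quotient is Q = [Fe²⁺]/[Hg²⁺] = 8.41.
E = E° − (RT/nF) ln Q = 1.29 − (8.314×353)/(2×96500) × (2.129) = 1.290 − 0.032 = 1.258 V.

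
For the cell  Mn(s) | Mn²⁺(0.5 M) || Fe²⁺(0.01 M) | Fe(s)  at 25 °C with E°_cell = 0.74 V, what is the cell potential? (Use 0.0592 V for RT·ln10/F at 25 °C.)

0.690 V

Balancing electrons gives n = 2; the reaction quotient is Q = [Mn²⁺]/[Fe²⁺] = 50.0.
At 25 °C, E = E° − (0.0592/n) log Q = 0.74 − (0.0592/2)(1.699) = 0.740 − 0.050 = 0.690 V.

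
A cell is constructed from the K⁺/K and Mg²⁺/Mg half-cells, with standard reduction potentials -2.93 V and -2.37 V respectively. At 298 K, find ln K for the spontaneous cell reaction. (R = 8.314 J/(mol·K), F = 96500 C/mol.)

ln K = 43.6

E°_cell = -2.37 − (-2.93) = 0.56 V, with n = 2 electrons transferred.
At equilibrium E = 0, so the Nernst equation gives ln K = nFE°/RT = (2)(96500)(0.56)/((8.314)(298)) = 43.62.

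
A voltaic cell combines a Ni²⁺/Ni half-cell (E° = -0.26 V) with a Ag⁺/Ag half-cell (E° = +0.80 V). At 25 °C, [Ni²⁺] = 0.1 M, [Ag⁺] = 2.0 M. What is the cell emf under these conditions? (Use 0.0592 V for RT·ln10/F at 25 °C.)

The Ag⁺/Ag couple has the higher reduction potential and acts as the cathode, so E°_cell = +0.80 − (-0.26) = 1.06 V.
Balancing electrons gives n = 2; the reaction quotient is Q = [Ni²⁺]/[Ag⁺]^2 = 0.0250.
At 25 °C, E = E° − (0.0592/n) log Q = 1.06 − (0.0592/2)(-1.602) = 1.060 + 0.047 = 1.107 V.

1.11 V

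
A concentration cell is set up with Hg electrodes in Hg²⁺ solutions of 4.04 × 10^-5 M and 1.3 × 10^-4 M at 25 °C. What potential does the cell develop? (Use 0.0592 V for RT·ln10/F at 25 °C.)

Both half-cells are Hg²⁺/Hg, so E°_cell = 0. The concentrated side is the cathode; the cell reaction moves Hg²⁺ from high to low concentration with n = 2.
Q = [Hg²⁺]_dilute/[Hg²⁺]_conc = 4.04 × 10^-5/1.3 × 10^-4 = 0.311.
E = 0 − (0.0592/2) log Q = −(0.0592/2)(-0.508) = 0.0150 V.

0.015 V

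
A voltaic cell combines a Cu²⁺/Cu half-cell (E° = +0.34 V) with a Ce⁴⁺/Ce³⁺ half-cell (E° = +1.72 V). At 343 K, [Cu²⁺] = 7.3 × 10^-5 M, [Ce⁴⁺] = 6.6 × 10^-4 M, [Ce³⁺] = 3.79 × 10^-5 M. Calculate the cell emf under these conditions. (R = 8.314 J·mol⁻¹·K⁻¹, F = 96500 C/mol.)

1.61 V

The Ce⁴⁺/Ce³⁺ couple has the higher reduction potential and acts as the cathode, so E°_cell = +1.72 − (+0.34) = 1.38 V.
Balancing electrons gives n = 2; the reaction quotient is Q = [Cu²⁺]·[Ce³⁺]^2/[Ce⁴⁺]^2 = 2.41 × 10^-7.
E = E° − (RT/nF) ln Q = 1.38 − (8.314×343)/(2×96500) × (-15.240) = 1.380 + 0.225 = 1.605 V.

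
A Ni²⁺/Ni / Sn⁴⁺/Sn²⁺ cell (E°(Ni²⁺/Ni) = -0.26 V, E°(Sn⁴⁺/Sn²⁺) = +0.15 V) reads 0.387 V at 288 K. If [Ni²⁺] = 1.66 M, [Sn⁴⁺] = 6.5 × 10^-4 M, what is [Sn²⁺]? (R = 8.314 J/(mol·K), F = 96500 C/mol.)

From the Nernst equation, ln Q = nF(E° − E)/RT = 2×96500×(0.41 − 0.387)/(8.314×288) = 1.854, so Q = 6.38.
With Q = [Ni²⁺]·[Sn²⁺]/[Sn⁴⁺] and the known concentrations, [Sn²⁺] in the numerator gives [Sn²⁺] = 0.0025 M.

0.0025 M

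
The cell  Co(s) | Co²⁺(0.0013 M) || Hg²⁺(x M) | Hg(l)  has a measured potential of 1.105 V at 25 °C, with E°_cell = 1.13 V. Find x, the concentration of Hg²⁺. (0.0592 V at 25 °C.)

1.9 × 10^-4 M

From the Nernst equation, log Q = n(E° − E)/0.0592 = 2(1.13 − 1.105)/0.0592 = 0.845, so Q = 6.99.
With Q = [Co²⁺]/[Hg²⁺] and the known concentrations, [Hg²⁺] in the denominator gives [Hg²⁺] = 1.9 × 10^-4 M.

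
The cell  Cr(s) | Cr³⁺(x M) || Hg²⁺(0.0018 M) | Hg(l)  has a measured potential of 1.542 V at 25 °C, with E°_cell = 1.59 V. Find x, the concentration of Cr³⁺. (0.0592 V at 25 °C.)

0.021 M

From the Nernst equation, log Q = n(E° − E)/0.0592 = 6(1.59 − 1.542)/0.0592 = 4.865, so Q = 7.33 × 10^4.
With Q = [Cr³⁺]^2/[Hg²⁺]^3 and the known concentrations, [Cr³⁺]^2 in the numerator gives [Cr³⁺] = 0.021 M.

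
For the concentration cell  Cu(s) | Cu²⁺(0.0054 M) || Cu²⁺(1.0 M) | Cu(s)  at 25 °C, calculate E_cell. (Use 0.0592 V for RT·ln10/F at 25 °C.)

0.067 V

Both half-cells are Cu²⁺/Cu, so E°_cell = 0. The concentrated side is the cathode; the cell reaction moves Cu²⁺ from high to low concentration with n = 2.
Q = [Cu²⁺]_dilute/[Cu²⁺]_conc = 0.0054/1.0 = 0.00540.
E = 0 − (0.0592/2) log Q = −(0.0592/2)(-2.268) = 0.0671 V.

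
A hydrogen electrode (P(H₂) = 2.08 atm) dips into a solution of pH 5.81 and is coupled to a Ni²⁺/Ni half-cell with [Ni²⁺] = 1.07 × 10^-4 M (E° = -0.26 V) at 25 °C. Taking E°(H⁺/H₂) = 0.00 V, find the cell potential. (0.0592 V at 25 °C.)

0.024 V

The hydrogen couple is the cathode, so E°_cell = 0.26 V; n = 2.
[H⁺] = 10^(−5.81) = 1.5 × 10^-6 M, and Q = [Ni²⁺]·P(H₂) / [H⁺]^2 = 9.28 × 10^7.
E = E° − (0.0592/2) log Q = 0.26 − (0.0592/2)(7.967) = 0.024 V.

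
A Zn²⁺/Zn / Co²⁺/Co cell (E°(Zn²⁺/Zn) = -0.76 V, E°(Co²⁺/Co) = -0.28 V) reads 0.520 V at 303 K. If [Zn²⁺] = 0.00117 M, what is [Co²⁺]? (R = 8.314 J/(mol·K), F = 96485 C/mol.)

From the Nernst equation, ln Q = nF(E° − E)/RT = 2×96485×(0.48 − 0.520)/(8.314×303) = -3.064, so Q = 0.0467.
With Q = [Zn²⁺]/[Co²⁺] and the known concentrations, [Co²⁺] in the denominator gives [Co²⁺] = 0.025 M.

0.025 M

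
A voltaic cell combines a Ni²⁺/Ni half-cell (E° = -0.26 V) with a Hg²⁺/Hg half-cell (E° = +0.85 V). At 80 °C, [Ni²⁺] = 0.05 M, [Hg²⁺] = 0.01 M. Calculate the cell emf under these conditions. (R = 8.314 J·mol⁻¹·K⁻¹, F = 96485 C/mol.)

The Hg²⁺/Hg couple has the higher reduction potential and acts as the cathode, so E°_cell = +0.85 − (-0.26) = 1.11 V.
Balancing electrons gives n = 2; the reaction quotient is Q = [Ni²⁺]/[Hg²⁺] = 5.00.
E = E° − (RT/nF) ln Q = 1.11 − (8.314×353)/(2×96485) × (1.609) = 1.110 − 0.024 = 1.086 V.

1.09 V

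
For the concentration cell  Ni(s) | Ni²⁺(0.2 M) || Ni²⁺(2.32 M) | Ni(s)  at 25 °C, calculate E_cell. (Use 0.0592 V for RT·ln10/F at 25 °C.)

0.031 V

Both half-cells are Ni²⁺/Ni, so E°_cell = 0. The concentrated side is the cathode; the cell reaction moves Ni²⁺ from high to low concentration with n = 2.
Q = [Ni²⁺]_dilute/[Ni²⁺]_conc = 0.2/2.32 = 0.0862.
E = 0 − (0.0592/2) log Q = −(0.0592/2)(-1.064) = 0.0315 V.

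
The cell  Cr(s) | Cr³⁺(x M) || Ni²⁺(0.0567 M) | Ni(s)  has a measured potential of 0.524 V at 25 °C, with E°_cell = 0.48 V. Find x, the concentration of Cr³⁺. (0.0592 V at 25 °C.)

From the Nernst equation, log Q = n(E° − E)/0.0592 = 6(0.48 − 0.524)/0.0592 = -4.459, so Q = 3.47 × 10^-5.
With Q = [Cr³⁺]^2/[Ni²⁺]^3 and the known concentrations, [Cr³⁺]^2 in the numerator gives [Cr³⁺] = 8 × 10^-5 M.

8 × 10^-5 M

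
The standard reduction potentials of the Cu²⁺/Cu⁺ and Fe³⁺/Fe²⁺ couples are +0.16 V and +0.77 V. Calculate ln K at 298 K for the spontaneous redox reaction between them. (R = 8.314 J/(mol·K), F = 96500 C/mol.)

E°_cell = +0.77 − (+0.16) = 0.61 V, with n = 1 electron transferred.
At equilibrium E = 0, so the Nernst equation gives ln K = nFE°/RT = (1)(96500)(0.61)/((8.314)(298)) = 23.76.

ln K = 23.8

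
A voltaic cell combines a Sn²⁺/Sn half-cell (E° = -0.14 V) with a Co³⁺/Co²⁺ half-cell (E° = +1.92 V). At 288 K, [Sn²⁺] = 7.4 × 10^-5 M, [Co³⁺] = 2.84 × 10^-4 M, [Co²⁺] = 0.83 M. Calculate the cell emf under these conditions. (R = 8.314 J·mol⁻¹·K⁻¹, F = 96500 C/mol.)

The Co³⁺/Co²⁺ couple has the higher reduction potential and acts as the cathode, so E°_cell = +1.92 − (-0.14) = 2.06 V.
Balancing electrons gives n = 2; the reaction quotient is Q = [Sn²⁺]·[Co²⁺]^2/[Co³⁺]^2 = 632.
E = E° − (RT/nF) ln Q = 2.06 − (8.314×288)/(2×96500) × (6.449) = 2.060 − 0.080 = 1.980 V.

1.98 V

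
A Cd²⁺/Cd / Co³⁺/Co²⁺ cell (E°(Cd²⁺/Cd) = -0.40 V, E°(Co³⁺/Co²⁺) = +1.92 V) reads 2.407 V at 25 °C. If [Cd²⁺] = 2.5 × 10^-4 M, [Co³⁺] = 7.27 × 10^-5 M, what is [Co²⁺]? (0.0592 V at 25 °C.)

From the Nernst equation, log Q = n(E° − E)/0.0592 = 2(2.32 − 2.407)/0.0592 = -2.939, so Q = 0.00115.
With Q = [Cd²⁺]·[Co²⁺]^2/[Co³⁺]^2 and the known concentrations, [Co²⁺]^2 in the numerator gives [Co²⁺] = 1.6 × 10^-4 M.

1.6 × 10^-4 M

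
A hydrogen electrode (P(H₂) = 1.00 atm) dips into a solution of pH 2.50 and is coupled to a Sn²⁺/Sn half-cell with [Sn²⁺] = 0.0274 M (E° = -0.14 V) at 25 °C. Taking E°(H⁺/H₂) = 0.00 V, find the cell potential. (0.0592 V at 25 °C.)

The hydrogen couple is the cathode, so E°_cell = 0.14 V; n = 2.
[H⁺] = 10^(−2.50) = 0.0032 M, and Q = [Sn²⁺]·P(H₂) / [H⁺]^2 = 2740.
E = E° − (0.0592/2) log Q = 0.14 − (0.0592/2)(3.438) = 0.038 V.

0.038 V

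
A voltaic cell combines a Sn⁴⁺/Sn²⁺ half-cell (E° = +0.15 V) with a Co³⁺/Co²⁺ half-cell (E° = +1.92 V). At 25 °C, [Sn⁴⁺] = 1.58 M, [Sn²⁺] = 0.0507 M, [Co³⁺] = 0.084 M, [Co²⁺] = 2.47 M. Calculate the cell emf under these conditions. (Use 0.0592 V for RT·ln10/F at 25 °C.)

1.64 V

The Co³⁺/Co²⁺ couple has the higher reduction potential and acts as the cathode, so E°_cell = +1.92 − (+0.15) = 1.77 V.
Balancing electrons gives n = 2; the reaction quotient is Q = [Sn⁴⁺]·[Co²⁺]^2/([Sn²⁺]·[Co³⁺]^2) = 2.69 × 10^4.
At 25 °C, E = E° − (0.0592/n) log Q = 1.77 − (0.0592/2)(4.430) = 1.770 − 0.131 = 1.639 V.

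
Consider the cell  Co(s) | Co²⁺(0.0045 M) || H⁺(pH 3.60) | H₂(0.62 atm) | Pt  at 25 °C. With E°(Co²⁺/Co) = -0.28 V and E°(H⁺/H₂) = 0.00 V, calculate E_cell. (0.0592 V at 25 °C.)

The hydrogen couple is the cathode, so E°_cell = 0.28 V; n = 2.
[H⁺] = 10^(−3.60) = 2.5 × 10^-4 M, and Q = [Co²⁺]·P(H₂) / [H⁺]^2 = 4.42 × 10^4.
E = E° − (0.0592/2) log Q = 0.28 − (0.0592/2)(4.646) = 0.142 V.

0.14 V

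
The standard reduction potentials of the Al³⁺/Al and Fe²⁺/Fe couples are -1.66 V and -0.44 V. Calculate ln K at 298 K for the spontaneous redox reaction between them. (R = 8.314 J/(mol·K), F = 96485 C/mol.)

ln K = 285.1

E°_cell = -0.44 − (-1.66) = 1.22 V, with n = 6 electrons transferred.
At equilibrium E = 0, so the Nernst equation gives ln K = nFE°/RT = (6)(96485)(1.22)/((8.314)(298)) = 285.07.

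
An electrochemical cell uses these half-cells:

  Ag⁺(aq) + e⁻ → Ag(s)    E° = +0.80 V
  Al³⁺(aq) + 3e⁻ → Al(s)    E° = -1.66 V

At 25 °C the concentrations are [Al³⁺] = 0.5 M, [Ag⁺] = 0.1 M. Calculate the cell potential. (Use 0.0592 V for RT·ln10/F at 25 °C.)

2.41 V

The Ag⁺/Ag couple has the higher reduction potential and acts as the cathode, so E°_cell = +0.80 − (-1.66) = 2.46 V.
Balancing electrons gives n = 3; the reaction quotient is Q = [Al³⁺]/[Ag⁺]^3 = 500.
At 25 °C, E = E° − (0.0592/n) log Q = 2.46 − (0.0592/3)(2.699) = 2.460 − 0.053 = 2.407 V.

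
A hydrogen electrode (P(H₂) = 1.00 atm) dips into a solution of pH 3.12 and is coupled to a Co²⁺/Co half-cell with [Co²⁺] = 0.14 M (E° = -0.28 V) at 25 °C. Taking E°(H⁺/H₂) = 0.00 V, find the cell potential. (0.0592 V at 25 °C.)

The hydrogen couple is the cathode, so E°_cell = 0.28 V; n = 2.
[H⁺] = 10^(−3.12) = 7.6 × 10^-4 M, and Q = [Co²⁺]·P(H₂) / [H⁺]^2 = 2.43 × 10^5.
E = E° − (0.0592/2) log Q = 0.28 − (0.0592/2)(5.386) = 0.121 V.

0.12 V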